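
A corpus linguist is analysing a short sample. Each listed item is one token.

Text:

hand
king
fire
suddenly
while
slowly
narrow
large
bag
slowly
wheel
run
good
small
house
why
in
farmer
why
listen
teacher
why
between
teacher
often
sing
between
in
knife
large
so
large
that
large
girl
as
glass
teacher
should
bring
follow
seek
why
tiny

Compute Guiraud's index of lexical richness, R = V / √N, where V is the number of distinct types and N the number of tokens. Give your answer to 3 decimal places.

4.975

N = 44, V = 33.
√N = 6.633250
R = 33 / 6.633250 = 4.975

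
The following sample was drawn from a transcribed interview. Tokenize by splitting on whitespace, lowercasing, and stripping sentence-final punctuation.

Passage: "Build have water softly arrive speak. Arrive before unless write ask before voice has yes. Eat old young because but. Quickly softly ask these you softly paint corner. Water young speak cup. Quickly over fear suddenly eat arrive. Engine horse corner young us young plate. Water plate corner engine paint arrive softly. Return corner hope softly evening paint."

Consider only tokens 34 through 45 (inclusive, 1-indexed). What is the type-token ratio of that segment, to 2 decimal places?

0.92

Segment tokens 34–45: over, fear, suddenly, eat, arrive, engine, horse, corner, young, us, young, plate
Segment N = 12, segment V = 11.
TTR = 11 / 12 = 0.92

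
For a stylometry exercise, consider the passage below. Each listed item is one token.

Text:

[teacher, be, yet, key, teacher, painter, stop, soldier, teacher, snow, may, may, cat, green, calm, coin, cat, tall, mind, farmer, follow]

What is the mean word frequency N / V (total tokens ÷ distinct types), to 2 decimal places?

N = 21 tokens, V = 17 types.
Mean frequency = N / V = 21 / 17 = 1.24

1.24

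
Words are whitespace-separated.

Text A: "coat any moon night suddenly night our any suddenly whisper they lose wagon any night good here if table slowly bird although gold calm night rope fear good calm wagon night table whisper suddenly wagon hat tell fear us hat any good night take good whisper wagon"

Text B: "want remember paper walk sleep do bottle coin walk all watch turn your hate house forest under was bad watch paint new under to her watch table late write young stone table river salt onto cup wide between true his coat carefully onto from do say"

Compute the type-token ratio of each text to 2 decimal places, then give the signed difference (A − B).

TTR(A) = 25/47 = 0.53
TTR(B) = 39/46 = 0.85
Difference = 0.53 − 0.85 = -0.32

-0.32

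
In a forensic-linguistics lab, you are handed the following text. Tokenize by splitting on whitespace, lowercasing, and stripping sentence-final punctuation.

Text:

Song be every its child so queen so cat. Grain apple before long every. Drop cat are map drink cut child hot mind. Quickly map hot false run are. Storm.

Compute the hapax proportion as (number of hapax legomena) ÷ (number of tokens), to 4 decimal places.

0.5333

Frequencies: every:2, child:2, so:2, cat:2, are:2, map:2, hot:2, song:1, be:1, its:1, queen:1, grain:1, apple:1, before:1, long:1, drop:1, drink:1, cut:1, mind:1, quickly:1, … (3 more, each freq 1)
Hapax count = 16; token count = 30.
Ratio = 16 / 30 = 0.5333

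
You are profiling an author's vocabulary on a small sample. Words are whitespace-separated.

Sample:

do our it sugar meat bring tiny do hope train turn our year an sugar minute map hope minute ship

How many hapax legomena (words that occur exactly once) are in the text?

Frequencies: do:2, our:2, sugar:2, hope:2, minute:2, it:1, meat:1, bring:1, tiny:1, train:1, turn:1, year:1, an:1, map:1, ship:1
Hapax (freq=1): an, bring, it, map, meat, ship, tiny, train, turn, year

10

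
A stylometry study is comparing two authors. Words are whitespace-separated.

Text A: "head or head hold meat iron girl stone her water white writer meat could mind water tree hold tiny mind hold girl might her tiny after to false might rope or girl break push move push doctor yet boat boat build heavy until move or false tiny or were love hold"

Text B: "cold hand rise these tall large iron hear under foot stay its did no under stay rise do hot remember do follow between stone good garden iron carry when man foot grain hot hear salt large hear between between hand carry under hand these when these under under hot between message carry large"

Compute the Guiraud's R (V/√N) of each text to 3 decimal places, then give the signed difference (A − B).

A: V=31, N=51, R=4.341
B: V=28, N=53, R=3.846
Difference = 4.341 − 3.846 = 0.495

0.495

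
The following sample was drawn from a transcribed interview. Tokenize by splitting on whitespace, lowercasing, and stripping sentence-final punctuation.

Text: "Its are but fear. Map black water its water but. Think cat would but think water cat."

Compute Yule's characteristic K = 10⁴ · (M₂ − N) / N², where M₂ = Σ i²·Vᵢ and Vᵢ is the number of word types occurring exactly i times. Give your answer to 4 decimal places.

622.8374

Frequencies: but:3, water:3, its:2, think:2, cat:2, are:1, fear:1, map:1, black:1, would:1
N = 17. Frequency spectrum: V_1=5, V_2=3, V_3=2
M₂ = 1²·5 + 2²·3 + 3²·2 = 35
K = 10000 × (35 − 17) / 17² = 622.8374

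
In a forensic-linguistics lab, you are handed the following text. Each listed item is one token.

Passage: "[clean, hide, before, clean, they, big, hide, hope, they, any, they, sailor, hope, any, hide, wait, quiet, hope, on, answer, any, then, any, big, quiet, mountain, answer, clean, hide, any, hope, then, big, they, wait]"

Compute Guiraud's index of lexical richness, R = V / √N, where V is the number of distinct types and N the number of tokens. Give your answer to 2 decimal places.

2.37

N = 35, V = 14.
√N = 5.916080
R = 14 / 5.916080 = 2.37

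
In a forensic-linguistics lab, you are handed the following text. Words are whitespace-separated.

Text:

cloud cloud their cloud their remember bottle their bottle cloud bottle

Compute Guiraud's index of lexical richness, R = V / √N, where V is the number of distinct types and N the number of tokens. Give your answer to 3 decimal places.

1.206

N = 11, V = 4.
√N = 3.316625
R = 4 / 3.316625 = 1.206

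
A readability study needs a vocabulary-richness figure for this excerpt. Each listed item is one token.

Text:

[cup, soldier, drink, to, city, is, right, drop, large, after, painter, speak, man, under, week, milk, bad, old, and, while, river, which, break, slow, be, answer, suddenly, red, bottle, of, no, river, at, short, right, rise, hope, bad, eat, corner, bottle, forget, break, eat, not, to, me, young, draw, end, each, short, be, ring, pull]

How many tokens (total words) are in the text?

55

Tokens: cup, soldier, drink, to, city, is, right, drop, large, after, painter, speak, man, under, week, milk, bad, old, and, while, river, which, break, slow, be, answer, suddenly, red, bottle, of, no, river, at, short, right, rise, hope, bad, eat, corner, bottle, forget, break, eat, not, to, me, young, draw, end, each, short, be, ring, pull
N = 55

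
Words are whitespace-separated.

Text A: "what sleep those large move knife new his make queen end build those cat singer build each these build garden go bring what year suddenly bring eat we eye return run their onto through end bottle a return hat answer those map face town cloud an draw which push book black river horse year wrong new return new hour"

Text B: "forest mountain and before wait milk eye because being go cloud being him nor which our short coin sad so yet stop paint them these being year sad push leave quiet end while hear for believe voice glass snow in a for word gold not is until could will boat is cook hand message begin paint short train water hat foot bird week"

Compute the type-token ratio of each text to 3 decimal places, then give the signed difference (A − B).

TTR(A) = 47/59 = 0.797
TTR(B) = 56/63 = 0.889
Difference = 0.797 − 0.889 = -0.092

-0.092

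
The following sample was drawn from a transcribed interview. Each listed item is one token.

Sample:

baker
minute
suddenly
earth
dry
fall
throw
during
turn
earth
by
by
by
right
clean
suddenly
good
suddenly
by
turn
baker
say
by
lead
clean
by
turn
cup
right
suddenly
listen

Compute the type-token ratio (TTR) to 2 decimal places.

0.55

N = 31 tokens, V = 17 types.
TTR = V / N = 17 / 31 = 0.55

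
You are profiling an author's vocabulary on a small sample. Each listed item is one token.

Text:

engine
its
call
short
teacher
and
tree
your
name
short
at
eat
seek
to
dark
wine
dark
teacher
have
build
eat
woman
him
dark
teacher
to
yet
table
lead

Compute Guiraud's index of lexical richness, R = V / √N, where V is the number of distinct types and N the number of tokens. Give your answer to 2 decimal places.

4.09

N = 29, V = 22.
√N = 5.385165
R = 22 / 5.385165 = 4.09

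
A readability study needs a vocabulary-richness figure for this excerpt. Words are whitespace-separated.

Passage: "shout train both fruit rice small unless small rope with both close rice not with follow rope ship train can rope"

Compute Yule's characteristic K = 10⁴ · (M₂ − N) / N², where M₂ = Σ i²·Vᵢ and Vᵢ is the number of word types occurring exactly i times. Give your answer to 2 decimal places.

362.81

Frequencies: rope:3, train:2, both:2, rice:2, small:2, with:2, shout:1, fruit:1, unless:1, close:1, not:1, follow:1, ship:1, can:1
N = 21. Frequency spectrum: V_1=8, V_2=5, V_3=1
M₂ = 1²·8 + 2²·5 + 3²·1 = 37
K = 10000 × (37 − 21) / 21² = 362.81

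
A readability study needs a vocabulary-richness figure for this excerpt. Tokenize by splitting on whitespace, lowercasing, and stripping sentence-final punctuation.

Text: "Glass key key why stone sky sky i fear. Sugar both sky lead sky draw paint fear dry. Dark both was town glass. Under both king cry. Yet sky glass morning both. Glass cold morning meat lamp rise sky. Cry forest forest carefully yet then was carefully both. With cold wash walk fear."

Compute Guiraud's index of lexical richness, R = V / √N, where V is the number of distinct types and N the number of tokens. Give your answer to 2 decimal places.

4.26

N = 53, V = 31.
√N = 7.280110
R = 31 / 7.280110 = 4.26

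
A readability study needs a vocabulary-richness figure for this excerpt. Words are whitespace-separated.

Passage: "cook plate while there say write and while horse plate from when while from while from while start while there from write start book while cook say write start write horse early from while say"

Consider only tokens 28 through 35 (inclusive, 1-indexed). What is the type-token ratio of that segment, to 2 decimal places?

0.88

Segment tokens 28–35: write, start, write, horse, early, from, while, say
Segment N = 8, segment V = 7.
TTR = 7 / 8 = 0.88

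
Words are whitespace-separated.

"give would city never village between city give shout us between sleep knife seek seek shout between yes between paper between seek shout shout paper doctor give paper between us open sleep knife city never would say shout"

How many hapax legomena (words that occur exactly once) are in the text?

Frequencies: between:6, shout:5, give:3, city:3, seek:3, paper:3, would:2, never:2, us:2, sleep:2, knife:2, village:1, yes:1, doctor:1, open:1, say:1
Hapax (freq=1): doctor, open, say, village, yes

5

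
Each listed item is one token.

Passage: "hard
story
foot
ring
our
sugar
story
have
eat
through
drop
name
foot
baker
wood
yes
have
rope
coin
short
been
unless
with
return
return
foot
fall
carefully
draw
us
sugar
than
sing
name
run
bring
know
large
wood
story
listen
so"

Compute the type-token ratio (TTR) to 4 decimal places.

N = 42 tokens, V = 33 types.
TTR = V / N = 33 / 42 = 0.7857

0.7857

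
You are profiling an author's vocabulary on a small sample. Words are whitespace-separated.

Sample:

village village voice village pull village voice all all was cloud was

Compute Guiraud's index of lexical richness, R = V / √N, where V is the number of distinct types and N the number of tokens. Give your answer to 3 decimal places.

N = 12, V = 6.
√N = 3.464102
R = 6 / 3.464102 = 1.732

1.732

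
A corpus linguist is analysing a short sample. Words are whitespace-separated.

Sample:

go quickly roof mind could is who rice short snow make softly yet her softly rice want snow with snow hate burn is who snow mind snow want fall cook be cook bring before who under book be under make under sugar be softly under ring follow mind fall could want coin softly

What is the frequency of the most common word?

5

Frequencies: snow:5, softly:4, under:4, mind:3, who:3, want:3, be:3, could:2, is:2, rice:2, make:2, fall:2, cook:2, go:1, quickly:1, roof:1, short:1, yet:1, her:1, with:1, … (9 more, each freq 1)
Most common: 'snow' with frequency 5.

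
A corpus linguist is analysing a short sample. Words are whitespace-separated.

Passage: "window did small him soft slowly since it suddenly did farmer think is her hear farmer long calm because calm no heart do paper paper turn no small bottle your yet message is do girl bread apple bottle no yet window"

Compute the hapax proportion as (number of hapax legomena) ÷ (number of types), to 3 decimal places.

0.621

Frequencies: no:3, window:2, did:2, small:2, farmer:2, is:2, calm:2, do:2, paper:2, bottle:2, yet:2, him:1, soft:1, slowly:1, since:1, it:1, suddenly:1, think:1, her:1, hear:1, … (9 more, each freq 1)
Hapax count = 18; type count = 29.
Ratio = 18 / 29 = 0.621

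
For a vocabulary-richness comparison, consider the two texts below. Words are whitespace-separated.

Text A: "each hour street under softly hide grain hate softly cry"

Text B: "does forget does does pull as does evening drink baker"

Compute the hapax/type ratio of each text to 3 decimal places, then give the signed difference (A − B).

0.032

A: hapax=8, V=9, ratio=0.889
B: hapax=6, V=7, ratio=0.857
Difference = 0.889 − 0.857 = 0.032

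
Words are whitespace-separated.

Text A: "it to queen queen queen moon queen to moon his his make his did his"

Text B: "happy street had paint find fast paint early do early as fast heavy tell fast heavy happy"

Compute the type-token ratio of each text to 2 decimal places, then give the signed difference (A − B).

-0.18

TTR(A) = 7/15 = 0.47
TTR(B) = 11/17 = 0.65
Difference = 0.47 − 0.65 = -0.18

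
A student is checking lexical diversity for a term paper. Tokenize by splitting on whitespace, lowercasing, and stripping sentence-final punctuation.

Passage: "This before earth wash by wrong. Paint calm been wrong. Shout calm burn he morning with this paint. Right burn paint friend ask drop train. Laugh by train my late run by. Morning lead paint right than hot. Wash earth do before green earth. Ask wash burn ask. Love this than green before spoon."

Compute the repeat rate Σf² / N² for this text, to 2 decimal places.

Frequencies: paint:4, this:3, before:3, earth:3, wash:3, by:3, burn:3, ask:3, wrong:2, calm:2, morning:2, right:2, train:2, than:2, green:2, been:1, shout:1, he:1, with:1, friend:1, … (10 more, each freq 1)
Σf² = 122; N² = 2916
Repeat rate = 122 / 2916 = 0.04

0.04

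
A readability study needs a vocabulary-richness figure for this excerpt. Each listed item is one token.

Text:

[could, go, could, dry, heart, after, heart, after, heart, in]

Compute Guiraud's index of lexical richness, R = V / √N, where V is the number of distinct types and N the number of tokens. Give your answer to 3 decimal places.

1.897

N = 10, V = 6.
√N = 3.162278
R = 6 / 3.162278 = 1.897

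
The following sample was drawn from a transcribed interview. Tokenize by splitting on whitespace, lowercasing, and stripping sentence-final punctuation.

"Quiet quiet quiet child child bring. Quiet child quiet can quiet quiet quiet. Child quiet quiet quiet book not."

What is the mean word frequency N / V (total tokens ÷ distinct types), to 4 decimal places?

3.1667

N = 19 tokens, V = 6 types.
Mean frequency = N / V = 19 / 6 = 3.1667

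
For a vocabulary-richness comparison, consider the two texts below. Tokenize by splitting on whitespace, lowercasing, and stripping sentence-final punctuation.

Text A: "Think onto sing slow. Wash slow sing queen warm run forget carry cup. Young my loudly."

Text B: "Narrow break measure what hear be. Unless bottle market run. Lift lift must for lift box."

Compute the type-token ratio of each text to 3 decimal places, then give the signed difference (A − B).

0.000

TTR(A) = 14/16 = 0.875
TTR(B) = 14/16 = 0.875
Difference = 0.875 − 0.875 = 0.000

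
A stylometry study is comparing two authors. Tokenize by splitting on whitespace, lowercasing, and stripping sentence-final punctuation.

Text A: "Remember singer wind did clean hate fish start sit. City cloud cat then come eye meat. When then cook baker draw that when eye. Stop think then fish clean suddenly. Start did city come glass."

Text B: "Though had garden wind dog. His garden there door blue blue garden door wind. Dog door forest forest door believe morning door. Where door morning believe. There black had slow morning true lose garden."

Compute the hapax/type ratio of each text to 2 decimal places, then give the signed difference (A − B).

A: hapax=16, V=25, ratio=0.64
B: hapax=7, V=17, ratio=0.41
Difference = 0.64 − 0.41 = 0.23

0.23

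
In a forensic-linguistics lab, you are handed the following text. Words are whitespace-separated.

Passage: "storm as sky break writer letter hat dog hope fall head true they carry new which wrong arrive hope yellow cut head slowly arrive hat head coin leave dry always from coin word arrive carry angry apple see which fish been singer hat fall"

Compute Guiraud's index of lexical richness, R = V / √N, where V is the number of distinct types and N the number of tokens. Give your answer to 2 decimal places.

4.97

N = 44, V = 33.
√N = 6.633250
R = 33 / 6.633250 = 4.97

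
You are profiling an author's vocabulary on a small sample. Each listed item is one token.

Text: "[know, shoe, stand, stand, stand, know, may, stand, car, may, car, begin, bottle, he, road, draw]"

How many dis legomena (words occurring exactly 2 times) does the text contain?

Frequencies: stand:4, know:2, may:2, car:2, shoe:1, begin:1, bottle:1, he:1, road:1, draw:1
Words with frequency 2: car, know, may

3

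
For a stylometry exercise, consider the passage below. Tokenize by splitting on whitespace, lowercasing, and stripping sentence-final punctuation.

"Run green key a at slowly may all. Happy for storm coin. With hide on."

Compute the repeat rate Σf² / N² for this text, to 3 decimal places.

Frequencies: run:1, green:1, key:1, a:1, at:1, slowly:1, may:1, all:1, happy:1, for:1, storm:1, coin:1, with:1, hide:1, on:1
Σf² = 15; N² = 225
Repeat rate = 15 / 225 = 0.067

0.067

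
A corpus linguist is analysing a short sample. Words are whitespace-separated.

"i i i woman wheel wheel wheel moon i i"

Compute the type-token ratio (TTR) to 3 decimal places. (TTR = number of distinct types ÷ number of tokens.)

N = 10 tokens, V = 4 types.
TTR = V / N = 4 / 10 = 0.400

0.400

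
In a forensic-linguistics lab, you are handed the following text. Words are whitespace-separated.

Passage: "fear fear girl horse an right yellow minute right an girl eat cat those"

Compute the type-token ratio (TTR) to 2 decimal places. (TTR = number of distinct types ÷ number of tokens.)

0.71

N = 14 tokens, V = 10 types.
TTR = V / N = 10 / 14 = 0.71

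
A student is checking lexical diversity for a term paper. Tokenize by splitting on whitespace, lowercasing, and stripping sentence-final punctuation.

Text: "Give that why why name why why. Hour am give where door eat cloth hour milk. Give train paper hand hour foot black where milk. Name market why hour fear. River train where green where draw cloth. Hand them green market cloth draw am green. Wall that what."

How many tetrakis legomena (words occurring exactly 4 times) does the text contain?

2

Frequencies: why:5, hour:4, where:4, give:3, cloth:3, green:3, that:2, name:2, am:2, milk:2, train:2, hand:2, market:2, draw:2, door:1, eat:1, paper:1, foot:1, black:1, fear:1, … (4 more, each freq 1)
Words with frequency 4: hour, where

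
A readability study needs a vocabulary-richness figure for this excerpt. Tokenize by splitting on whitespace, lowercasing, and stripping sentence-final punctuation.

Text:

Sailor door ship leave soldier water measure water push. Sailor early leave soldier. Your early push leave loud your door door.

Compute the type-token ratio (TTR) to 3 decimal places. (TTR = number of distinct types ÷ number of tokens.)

0.524

N = 21 tokens, V = 11 types.
TTR = V / N = 11 / 21 = 0.524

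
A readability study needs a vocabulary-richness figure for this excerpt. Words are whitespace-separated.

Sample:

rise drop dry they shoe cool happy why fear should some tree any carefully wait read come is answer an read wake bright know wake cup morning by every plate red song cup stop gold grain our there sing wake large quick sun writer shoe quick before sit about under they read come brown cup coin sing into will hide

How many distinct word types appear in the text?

Distinct types: {about, an, answer, any, before, bright, brown, by, carefully, coin, come, cool, cup, drop, dry, every, fear, gold, grain, happy, hide, into, is, know, large, morning, our, plate, quick, read, red, rise, shoe, should, sing, sit, some, song, stop, sun, there, they, tree, under, wait, wake, why, will, writer}
V = 49

49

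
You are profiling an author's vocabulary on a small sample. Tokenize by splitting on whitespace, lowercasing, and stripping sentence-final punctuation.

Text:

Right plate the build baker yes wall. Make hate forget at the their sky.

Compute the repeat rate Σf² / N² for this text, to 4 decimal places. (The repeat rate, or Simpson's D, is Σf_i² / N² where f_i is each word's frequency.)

Frequencies: the:2, right:1, plate:1, build:1, baker:1, yes:1, wall:1, make:1, hate:1, forget:1, at:1, their:1, sky:1
Σf² = 16; N² = 196
Repeat rate = 16 / 196 = 0.0816

0.0816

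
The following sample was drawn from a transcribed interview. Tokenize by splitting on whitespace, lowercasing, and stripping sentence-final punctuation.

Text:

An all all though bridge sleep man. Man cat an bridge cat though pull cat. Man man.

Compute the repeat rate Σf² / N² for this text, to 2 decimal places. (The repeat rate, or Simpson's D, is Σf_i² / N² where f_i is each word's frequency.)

Frequencies: man:4, cat:3, an:2, all:2, though:2, bridge:2, sleep:1, pull:1
Σf² = 43; N² = 289
Repeat rate = 43 / 289 = 0.15

0.15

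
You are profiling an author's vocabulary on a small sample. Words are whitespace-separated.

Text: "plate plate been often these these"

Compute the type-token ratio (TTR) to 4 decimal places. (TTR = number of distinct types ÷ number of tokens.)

N = 6 tokens, V = 4 types.
TTR = V / N = 4 / 6 = 0.6667

0.6667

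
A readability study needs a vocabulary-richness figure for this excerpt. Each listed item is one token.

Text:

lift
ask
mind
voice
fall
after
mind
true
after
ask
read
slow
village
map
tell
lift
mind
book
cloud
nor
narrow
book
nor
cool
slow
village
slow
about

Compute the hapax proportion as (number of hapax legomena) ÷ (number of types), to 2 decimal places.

Frequencies: mind:3, slow:3, lift:2, ask:2, after:2, village:2, book:2, nor:2, voice:1, fall:1, true:1, read:1, map:1, tell:1, cloud:1, narrow:1, cool:1, about:1
Hapax count = 10; type count = 18.
Ratio = 10 / 18 = 0.56

0.56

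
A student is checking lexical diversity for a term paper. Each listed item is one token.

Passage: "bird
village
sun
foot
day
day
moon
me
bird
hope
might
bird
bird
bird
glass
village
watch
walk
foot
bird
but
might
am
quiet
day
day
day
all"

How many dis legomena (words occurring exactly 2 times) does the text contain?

3

Frequencies: bird:6, day:5, village:2, foot:2, might:2, sun:1, moon:1, me:1, hope:1, glass:1, watch:1, walk:1, but:1, am:1, quiet:1, all:1
Words with frequency 2: foot, might, village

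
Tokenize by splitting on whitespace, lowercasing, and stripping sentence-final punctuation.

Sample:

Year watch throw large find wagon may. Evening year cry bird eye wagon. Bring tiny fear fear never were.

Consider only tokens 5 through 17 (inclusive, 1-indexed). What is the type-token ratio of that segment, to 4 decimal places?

Segment tokens 5–17: find, wagon, may, evening, year, cry, bird, eye, wagon, bring, tiny, fear, fear
Segment N = 13, segment V = 11.
TTR = 11 / 13 = 0.8462

0.8462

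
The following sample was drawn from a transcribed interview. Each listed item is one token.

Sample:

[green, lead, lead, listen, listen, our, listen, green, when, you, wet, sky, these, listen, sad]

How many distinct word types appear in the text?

Distinct types: {green, lead, listen, our, sad, sky, these, wet, when, you}
V = 10

10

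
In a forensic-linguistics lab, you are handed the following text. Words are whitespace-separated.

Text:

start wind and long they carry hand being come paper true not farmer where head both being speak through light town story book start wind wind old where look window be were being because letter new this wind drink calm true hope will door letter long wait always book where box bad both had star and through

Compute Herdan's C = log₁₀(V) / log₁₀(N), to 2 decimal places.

N = 57, V = 42.
log₁₀(V) = 1.623249, log₁₀(N) = 1.755875
C = 1.623249 / 1.755875 = 0.92

0.92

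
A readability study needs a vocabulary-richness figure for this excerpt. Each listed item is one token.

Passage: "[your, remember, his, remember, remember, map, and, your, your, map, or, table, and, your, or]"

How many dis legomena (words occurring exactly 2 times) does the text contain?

3

Frequencies: your:4, remember:3, map:2, and:2, or:2, his:1, table:1
Words with frequency 2: and, map, or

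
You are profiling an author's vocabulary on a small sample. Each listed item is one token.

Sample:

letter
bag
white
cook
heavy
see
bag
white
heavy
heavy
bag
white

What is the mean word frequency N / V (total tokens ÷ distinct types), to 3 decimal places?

2.000

N = 12 tokens, V = 6 types.
Mean frequency = N / V = 12 / 6 = 2.000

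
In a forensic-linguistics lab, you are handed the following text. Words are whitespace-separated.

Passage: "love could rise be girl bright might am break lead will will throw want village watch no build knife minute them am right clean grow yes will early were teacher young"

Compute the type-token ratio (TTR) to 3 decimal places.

0.903

N = 31 tokens, V = 28 types.
TTR = V / N = 28 / 31 = 0.903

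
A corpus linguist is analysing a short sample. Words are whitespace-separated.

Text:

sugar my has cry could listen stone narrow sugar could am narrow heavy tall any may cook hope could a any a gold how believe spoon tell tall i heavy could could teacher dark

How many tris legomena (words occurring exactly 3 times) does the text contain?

Frequencies: could:5, sugar:2, narrow:2, heavy:2, tall:2, any:2, a:2, my:1, has:1, cry:1, listen:1, stone:1, am:1, may:1, cook:1, hope:1, gold:1, how:1, believe:1, spoon:1, … (4 more, each freq 1)
Words with frequency 3: (none)

0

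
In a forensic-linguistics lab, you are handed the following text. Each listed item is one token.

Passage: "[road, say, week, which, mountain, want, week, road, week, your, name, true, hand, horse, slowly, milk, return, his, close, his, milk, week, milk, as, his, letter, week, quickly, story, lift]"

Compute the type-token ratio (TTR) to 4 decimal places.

0.7000

N = 30 tokens, V = 21 types.
TTR = V / N = 21 / 30 = 0.7000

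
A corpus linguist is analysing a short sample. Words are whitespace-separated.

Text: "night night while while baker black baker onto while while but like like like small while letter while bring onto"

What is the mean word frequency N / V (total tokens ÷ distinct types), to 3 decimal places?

N = 20 tokens, V = 10 types.
Mean frequency = N / V = 20 / 10 = 2.000

2.000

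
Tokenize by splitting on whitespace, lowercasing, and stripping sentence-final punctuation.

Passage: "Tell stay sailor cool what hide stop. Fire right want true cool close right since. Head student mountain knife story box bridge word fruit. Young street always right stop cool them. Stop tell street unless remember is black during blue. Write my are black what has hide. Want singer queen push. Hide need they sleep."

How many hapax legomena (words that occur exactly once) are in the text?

33

Frequencies: cool:3, hide:3, stop:3, right:3, tell:2, what:2, want:2, street:2, black:2, stay:1, sailor:1, fire:1, true:1, close:1, since:1, head:1, student:1, mountain:1, knife:1, story:1, … (22 more, each freq 1)
Hapax (freq=1): always, are, blue, box, bridge, close, during, fire, fruit, has, head, is, knife, mountain, my, need, push, queen, remember, sailor, since, singer, sleep, stay, story, student, them, they, true, unless, word, write, young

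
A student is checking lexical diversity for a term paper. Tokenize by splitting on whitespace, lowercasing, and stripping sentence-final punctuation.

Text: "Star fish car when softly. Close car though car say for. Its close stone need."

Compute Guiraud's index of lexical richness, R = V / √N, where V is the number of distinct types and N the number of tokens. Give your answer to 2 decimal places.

N = 15, V = 12.
√N = 3.872983
R = 12 / 3.872983 = 3.10

3.10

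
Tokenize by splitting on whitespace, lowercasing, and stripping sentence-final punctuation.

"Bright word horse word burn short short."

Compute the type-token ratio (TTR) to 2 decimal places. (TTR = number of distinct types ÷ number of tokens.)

0.71

N = 7 tokens, V = 5 types.
TTR = V / N = 5 / 7 = 0.71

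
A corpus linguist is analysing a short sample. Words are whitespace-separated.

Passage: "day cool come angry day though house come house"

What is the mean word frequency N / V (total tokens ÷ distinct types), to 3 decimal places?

N = 9 tokens, V = 6 types.
Mean frequency = N / V = 9 / 6 = 1.500

1.500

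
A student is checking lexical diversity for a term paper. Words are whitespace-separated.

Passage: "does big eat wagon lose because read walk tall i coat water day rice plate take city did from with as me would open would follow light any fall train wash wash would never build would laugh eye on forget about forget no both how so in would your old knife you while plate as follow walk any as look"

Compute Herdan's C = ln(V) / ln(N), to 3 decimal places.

N = 60, V = 48.
ln(V) = 3.871201, ln(N) = 4.094345
C = 3.871201 / 4.094345 = 0.945

0.945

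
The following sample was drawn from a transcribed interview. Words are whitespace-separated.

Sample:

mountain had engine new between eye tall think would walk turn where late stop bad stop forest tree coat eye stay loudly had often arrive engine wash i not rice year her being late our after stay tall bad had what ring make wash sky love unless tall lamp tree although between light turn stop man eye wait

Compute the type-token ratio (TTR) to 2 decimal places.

N = 58 tokens, V = 42 types.
TTR = V / N = 42 / 58 = 0.72

0.72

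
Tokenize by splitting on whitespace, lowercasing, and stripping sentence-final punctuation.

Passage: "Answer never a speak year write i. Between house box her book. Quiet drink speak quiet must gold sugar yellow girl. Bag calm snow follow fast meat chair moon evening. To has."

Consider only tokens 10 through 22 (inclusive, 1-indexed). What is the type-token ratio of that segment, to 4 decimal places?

Segment tokens 10–22: box, her, book, quiet, drink, speak, quiet, must, gold, sugar, yellow, girl, bag
Segment N = 13, segment V = 12.
TTR = 12 / 13 = 0.9231

0.9231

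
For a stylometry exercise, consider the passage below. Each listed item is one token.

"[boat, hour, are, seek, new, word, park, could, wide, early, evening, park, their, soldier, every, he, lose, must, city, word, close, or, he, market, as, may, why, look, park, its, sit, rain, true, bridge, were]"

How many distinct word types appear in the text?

Distinct types: {are, as, boat, bridge, city, close, could, early, evening, every, he, hour, its, look, lose, market, may, must, new, or, park, rain, seek, sit, soldier, their, true, were, why, wide, word}
V = 31

31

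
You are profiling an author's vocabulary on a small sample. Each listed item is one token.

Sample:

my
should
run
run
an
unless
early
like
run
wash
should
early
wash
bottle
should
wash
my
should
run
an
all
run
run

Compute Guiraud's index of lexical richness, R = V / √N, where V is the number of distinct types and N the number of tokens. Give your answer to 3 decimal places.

N = 23, V = 10.
√N = 4.795832
R = 10 / 4.795832 = 2.085

2.085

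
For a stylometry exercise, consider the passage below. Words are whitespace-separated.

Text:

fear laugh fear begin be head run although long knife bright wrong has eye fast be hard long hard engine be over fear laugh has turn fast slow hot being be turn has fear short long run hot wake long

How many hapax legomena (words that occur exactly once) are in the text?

Frequencies: fear:4, be:4, long:4, has:3, laugh:2, run:2, fast:2, hard:2, turn:2, hot:2, begin:1, head:1, although:1, knife:1, bright:1, wrong:1, eye:1, engine:1, over:1, slow:1, … (3 more, each freq 1)
Hapax (freq=1): although, begin, being, bright, engine, eye, head, knife, over, short, slow, wake, wrong

13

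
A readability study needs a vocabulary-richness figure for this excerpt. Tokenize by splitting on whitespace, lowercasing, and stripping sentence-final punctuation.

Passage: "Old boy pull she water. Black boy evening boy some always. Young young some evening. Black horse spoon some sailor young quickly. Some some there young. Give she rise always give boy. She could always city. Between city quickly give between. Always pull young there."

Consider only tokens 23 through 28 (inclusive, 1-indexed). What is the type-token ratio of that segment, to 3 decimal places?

Segment tokens 23–28: some, some, there, young, give, she
Segment N = 6, segment V = 5.
TTR = 5 / 6 = 0.833

0.833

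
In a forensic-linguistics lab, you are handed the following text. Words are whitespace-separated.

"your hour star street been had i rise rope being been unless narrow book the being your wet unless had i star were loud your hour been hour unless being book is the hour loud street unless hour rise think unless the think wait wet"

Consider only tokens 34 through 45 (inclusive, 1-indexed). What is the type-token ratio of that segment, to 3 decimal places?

Segment tokens 34–45: hour, loud, street, unless, hour, rise, think, unless, the, think, wait, wet
Segment N = 12, segment V = 9.
TTR = 9 / 12 = 0.750

0.750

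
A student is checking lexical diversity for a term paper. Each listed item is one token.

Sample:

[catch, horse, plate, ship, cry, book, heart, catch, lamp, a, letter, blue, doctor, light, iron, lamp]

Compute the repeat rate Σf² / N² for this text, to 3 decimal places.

Frequencies: catch:2, lamp:2, horse:1, plate:1, ship:1, cry:1, book:1, heart:1, a:1, letter:1, blue:1, doctor:1, light:1, iron:1
Σf² = 20; N² = 256
Repeat rate = 20 / 256 = 0.078

0.078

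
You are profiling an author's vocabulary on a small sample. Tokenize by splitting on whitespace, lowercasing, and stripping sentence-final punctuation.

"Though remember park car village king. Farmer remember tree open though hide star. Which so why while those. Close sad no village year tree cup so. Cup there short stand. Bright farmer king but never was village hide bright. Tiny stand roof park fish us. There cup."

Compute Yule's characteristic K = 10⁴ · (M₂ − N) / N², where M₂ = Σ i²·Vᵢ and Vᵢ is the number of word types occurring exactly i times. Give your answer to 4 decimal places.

153.9158

Frequencies: village:3, cup:3, though:2, remember:2, park:2, king:2, farmer:2, tree:2, hide:2, so:2, there:2, stand:2, bright:2, car:1, open:1, star:1, which:1, why:1, while:1, those:1, … (12 more, each freq 1)
N = 47. Frequency spectrum: V_1=19, V_2=11, V_3=2
M₂ = 1²·19 + 2²·11 + 3²·2 = 81
K = 10000 × (81 − 47) / 47² = 153.9158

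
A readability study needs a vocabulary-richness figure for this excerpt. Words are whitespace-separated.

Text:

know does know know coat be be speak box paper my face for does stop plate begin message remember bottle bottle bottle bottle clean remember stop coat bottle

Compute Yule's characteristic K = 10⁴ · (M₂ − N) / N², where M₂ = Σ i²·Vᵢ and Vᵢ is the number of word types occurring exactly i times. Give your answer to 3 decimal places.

Frequencies: bottle:5, know:3, does:2, coat:2, be:2, stop:2, remember:2, speak:1, box:1, paper:1, my:1, face:1, for:1, plate:1, begin:1, message:1, clean:1
N = 28. Frequency spectrum: V_1=10, V_2=5, V_3=1, V_5=1
M₂ = 1²·10 + 2²·5 + 3²·1 + 5²·1 = 64
K = 10000 × (64 − 28) / 28² = 459.184

459.184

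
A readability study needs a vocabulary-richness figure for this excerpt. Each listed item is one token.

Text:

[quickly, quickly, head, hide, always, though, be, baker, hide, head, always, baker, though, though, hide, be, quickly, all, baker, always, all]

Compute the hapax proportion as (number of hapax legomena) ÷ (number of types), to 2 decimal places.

0.00

Frequencies: quickly:3, hide:3, always:3, though:3, baker:3, head:2, be:2, all:2
Hapax count = 0; type count = 8.
Ratio = 0 / 8 = 0.00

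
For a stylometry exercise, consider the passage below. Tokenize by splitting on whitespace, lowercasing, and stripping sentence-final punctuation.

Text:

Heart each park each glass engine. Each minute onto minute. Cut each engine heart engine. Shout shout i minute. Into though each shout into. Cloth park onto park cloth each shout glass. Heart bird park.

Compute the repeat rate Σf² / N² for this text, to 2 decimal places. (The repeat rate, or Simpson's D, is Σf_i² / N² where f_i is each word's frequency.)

0.09

Frequencies: each:6, park:4, shout:4, heart:3, engine:3, minute:3, glass:2, onto:2, into:2, cloth:2, cut:1, i:1, though:1, bird:1
Σf² = 115; N² = 1225
Repeat rate = 115 / 1225 = 0.09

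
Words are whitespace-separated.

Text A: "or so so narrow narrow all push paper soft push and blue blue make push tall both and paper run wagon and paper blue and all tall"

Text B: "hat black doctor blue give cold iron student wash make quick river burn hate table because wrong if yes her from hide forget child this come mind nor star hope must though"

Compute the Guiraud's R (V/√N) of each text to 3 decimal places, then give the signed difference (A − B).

A: V=14, N=27, R=2.694
B: V=32, N=32, R=5.657
Difference = 2.694 − 5.657 = -2.963

-2.963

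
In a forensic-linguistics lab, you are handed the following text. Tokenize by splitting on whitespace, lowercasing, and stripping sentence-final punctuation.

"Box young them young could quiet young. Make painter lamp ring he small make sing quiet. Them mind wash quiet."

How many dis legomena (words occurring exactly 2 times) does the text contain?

Frequencies: young:3, quiet:3, them:2, make:2, box:1, could:1, painter:1, lamp:1, ring:1, he:1, small:1, sing:1, mind:1, wash:1
Words with frequency 2: make, them

2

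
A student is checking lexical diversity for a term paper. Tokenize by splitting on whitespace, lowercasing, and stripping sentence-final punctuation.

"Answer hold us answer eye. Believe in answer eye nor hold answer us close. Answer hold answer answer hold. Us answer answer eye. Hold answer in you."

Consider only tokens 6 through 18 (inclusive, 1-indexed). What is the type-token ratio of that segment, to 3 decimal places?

0.615

Segment tokens 6–18: believe, in, answer, eye, nor, hold, answer, us, close, answer, hold, answer, answer
Segment N = 13, segment V = 8.
TTR = 8 / 13 = 0.615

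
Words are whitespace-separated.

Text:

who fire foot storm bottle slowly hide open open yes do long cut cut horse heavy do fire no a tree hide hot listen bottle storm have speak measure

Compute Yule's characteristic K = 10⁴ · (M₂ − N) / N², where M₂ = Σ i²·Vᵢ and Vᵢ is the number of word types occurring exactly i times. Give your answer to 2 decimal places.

Frequencies: fire:2, storm:2, bottle:2, hide:2, open:2, do:2, cut:2, who:1, foot:1, slowly:1, yes:1, long:1, horse:1, heavy:1, no:1, a:1, tree:1, hot:1, listen:1, have:1, … (2 more, each freq 1)
N = 29. Frequency spectrum: V_1=15, V_2=7
M₂ = 1²·15 + 2²·7 = 43
K = 10000 × (43 − 29) / 29² = 166.47

166.47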